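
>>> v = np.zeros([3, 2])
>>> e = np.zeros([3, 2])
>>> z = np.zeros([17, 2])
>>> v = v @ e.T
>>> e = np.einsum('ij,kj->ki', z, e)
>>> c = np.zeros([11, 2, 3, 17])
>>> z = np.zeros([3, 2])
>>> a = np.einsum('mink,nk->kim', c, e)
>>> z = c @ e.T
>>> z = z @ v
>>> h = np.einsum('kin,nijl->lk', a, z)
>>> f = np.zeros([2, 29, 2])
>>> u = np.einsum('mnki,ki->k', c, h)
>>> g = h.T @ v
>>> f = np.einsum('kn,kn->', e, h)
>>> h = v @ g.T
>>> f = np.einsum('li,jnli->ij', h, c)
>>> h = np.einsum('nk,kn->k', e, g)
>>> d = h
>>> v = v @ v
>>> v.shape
(3, 3)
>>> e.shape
(3, 17)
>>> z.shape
(11, 2, 3, 3)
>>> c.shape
(11, 2, 3, 17)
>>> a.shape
(17, 2, 11)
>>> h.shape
(17,)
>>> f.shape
(17, 11)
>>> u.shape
(3,)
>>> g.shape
(17, 3)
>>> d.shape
(17,)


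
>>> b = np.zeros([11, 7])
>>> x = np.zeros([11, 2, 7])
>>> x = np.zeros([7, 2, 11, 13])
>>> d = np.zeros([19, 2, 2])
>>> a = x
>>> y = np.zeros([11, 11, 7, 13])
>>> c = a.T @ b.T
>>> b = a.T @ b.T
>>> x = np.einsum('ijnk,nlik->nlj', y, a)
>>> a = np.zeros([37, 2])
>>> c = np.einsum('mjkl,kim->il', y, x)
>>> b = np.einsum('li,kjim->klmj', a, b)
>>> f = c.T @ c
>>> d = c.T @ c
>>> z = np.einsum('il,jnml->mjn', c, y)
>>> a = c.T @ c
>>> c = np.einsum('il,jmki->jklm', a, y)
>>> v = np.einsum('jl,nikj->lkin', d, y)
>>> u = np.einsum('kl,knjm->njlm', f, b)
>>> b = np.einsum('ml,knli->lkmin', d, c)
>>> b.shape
(13, 11, 13, 11, 7)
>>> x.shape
(7, 2, 11)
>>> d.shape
(13, 13)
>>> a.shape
(13, 13)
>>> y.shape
(11, 11, 7, 13)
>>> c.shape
(11, 7, 13, 11)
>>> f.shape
(13, 13)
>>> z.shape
(7, 11, 11)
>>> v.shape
(13, 7, 11, 11)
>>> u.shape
(37, 11, 13, 11)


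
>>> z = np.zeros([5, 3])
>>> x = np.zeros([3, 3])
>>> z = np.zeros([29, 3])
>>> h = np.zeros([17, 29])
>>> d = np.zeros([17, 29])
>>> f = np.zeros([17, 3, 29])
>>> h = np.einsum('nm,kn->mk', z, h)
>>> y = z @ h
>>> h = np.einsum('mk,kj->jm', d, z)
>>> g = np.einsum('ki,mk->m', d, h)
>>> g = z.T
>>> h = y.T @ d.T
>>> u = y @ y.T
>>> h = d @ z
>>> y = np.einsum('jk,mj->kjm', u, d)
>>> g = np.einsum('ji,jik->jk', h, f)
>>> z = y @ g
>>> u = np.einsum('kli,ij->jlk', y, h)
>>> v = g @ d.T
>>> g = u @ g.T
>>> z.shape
(29, 29, 29)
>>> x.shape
(3, 3)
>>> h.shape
(17, 3)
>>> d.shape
(17, 29)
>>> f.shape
(17, 3, 29)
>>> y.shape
(29, 29, 17)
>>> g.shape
(3, 29, 17)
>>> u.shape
(3, 29, 29)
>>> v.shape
(17, 17)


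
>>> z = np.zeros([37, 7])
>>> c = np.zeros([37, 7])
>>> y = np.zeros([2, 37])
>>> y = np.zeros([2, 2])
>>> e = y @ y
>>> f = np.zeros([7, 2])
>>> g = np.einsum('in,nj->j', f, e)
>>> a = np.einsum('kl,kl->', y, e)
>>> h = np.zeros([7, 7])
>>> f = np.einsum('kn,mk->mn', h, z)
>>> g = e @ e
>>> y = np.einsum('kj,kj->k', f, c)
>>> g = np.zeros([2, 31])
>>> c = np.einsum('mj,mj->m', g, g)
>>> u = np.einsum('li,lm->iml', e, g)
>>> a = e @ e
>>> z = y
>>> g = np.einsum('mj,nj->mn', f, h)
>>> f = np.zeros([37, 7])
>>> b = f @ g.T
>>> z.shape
(37,)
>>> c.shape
(2,)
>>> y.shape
(37,)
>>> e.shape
(2, 2)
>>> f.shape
(37, 7)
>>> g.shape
(37, 7)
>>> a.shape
(2, 2)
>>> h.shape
(7, 7)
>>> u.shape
(2, 31, 2)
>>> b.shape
(37, 37)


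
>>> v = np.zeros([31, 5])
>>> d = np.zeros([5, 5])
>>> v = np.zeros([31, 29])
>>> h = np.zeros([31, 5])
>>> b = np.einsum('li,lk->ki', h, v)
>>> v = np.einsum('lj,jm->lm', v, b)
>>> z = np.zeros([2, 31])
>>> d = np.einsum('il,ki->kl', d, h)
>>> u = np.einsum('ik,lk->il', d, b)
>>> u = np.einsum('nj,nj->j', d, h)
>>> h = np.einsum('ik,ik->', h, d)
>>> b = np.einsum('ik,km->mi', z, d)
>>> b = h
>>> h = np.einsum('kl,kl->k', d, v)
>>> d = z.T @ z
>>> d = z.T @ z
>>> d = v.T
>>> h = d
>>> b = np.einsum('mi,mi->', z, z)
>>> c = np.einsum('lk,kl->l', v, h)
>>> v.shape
(31, 5)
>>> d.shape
(5, 31)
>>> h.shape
(5, 31)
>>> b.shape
()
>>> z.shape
(2, 31)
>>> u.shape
(5,)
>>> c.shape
(31,)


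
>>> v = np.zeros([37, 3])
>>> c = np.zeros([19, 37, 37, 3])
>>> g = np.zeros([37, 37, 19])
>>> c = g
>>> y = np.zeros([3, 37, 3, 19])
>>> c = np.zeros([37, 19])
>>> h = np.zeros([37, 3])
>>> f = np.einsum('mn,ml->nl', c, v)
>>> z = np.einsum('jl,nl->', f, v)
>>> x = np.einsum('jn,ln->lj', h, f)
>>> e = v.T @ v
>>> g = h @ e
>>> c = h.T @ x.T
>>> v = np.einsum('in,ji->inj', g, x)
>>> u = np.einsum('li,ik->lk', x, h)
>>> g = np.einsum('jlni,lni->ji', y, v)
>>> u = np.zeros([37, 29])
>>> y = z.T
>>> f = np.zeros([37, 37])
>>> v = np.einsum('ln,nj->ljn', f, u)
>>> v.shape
(37, 29, 37)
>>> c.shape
(3, 19)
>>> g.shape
(3, 19)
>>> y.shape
()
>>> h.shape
(37, 3)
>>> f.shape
(37, 37)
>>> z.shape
()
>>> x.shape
(19, 37)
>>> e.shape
(3, 3)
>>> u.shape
(37, 29)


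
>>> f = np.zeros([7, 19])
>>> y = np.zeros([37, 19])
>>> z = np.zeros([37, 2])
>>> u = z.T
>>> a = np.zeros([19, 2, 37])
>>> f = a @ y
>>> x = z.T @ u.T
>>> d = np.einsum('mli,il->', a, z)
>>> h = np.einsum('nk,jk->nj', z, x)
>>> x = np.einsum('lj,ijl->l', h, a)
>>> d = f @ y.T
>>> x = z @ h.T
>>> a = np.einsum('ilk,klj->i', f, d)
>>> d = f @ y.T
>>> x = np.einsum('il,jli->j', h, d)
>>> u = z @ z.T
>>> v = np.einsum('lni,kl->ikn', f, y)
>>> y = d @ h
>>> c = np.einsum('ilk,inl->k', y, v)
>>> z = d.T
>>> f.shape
(19, 2, 19)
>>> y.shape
(19, 2, 2)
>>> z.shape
(37, 2, 19)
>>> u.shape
(37, 37)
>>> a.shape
(19,)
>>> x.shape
(19,)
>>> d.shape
(19, 2, 37)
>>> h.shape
(37, 2)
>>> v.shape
(19, 37, 2)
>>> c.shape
(2,)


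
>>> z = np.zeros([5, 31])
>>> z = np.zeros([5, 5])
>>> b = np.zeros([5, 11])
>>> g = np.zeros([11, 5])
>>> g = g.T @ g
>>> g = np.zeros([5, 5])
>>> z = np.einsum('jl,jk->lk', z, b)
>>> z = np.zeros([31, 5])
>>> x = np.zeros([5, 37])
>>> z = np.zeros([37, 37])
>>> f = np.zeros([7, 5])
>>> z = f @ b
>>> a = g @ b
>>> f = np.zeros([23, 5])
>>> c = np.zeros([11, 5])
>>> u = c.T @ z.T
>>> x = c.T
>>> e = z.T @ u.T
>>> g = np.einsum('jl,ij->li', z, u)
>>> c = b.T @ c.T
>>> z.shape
(7, 11)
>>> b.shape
(5, 11)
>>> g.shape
(11, 5)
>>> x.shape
(5, 11)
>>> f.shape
(23, 5)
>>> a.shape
(5, 11)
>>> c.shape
(11, 11)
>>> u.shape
(5, 7)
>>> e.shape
(11, 5)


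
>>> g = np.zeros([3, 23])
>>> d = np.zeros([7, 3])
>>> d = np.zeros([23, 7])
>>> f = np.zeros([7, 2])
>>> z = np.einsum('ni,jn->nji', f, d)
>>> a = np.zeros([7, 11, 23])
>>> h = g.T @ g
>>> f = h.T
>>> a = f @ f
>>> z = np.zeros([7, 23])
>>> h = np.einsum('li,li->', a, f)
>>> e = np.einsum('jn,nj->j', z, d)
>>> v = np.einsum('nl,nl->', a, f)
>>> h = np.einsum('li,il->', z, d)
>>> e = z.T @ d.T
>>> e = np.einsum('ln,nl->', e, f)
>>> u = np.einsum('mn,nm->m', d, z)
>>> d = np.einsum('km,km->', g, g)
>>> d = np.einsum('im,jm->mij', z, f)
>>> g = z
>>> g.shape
(7, 23)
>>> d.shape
(23, 7, 23)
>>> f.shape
(23, 23)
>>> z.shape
(7, 23)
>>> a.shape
(23, 23)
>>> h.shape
()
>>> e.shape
()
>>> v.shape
()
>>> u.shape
(23,)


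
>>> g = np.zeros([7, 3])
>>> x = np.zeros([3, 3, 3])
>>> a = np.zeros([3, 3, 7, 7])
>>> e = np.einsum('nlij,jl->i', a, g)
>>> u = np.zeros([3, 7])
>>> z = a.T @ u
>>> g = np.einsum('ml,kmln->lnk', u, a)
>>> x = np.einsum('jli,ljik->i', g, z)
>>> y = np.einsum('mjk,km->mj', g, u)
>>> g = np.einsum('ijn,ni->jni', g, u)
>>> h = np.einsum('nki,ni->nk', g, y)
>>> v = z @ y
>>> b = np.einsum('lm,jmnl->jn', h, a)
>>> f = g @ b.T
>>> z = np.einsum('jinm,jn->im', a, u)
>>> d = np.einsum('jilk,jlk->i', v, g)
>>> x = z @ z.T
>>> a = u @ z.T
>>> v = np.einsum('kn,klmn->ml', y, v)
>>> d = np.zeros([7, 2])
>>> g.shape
(7, 3, 7)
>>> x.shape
(3, 3)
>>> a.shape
(3, 3)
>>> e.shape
(7,)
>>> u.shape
(3, 7)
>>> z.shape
(3, 7)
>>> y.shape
(7, 7)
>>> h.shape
(7, 3)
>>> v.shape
(3, 7)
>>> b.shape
(3, 7)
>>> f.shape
(7, 3, 3)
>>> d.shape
(7, 2)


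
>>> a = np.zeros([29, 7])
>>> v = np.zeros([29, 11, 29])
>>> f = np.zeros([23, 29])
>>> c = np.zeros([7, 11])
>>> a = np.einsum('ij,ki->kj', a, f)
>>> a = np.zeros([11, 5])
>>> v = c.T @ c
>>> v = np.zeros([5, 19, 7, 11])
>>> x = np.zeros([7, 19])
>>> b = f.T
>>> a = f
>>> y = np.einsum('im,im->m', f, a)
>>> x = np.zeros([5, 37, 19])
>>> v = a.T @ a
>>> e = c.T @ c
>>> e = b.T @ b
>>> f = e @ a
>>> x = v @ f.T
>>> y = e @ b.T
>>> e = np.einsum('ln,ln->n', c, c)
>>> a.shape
(23, 29)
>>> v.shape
(29, 29)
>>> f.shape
(23, 29)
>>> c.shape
(7, 11)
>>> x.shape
(29, 23)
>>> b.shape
(29, 23)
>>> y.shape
(23, 29)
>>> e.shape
(11,)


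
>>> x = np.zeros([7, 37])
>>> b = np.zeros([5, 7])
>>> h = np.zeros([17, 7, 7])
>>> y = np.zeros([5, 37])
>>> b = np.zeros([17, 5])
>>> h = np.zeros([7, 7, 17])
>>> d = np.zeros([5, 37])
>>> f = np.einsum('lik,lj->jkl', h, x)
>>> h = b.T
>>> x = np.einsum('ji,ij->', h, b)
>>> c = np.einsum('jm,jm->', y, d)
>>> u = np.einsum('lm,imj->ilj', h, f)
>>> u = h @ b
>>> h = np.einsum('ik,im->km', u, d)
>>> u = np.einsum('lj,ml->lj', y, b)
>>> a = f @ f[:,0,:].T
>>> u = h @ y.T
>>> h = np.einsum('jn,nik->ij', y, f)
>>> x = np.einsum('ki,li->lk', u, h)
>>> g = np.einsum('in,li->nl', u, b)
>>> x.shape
(17, 5)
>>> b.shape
(17, 5)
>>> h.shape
(17, 5)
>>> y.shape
(5, 37)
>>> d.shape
(5, 37)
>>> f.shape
(37, 17, 7)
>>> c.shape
()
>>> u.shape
(5, 5)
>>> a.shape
(37, 17, 37)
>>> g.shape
(5, 17)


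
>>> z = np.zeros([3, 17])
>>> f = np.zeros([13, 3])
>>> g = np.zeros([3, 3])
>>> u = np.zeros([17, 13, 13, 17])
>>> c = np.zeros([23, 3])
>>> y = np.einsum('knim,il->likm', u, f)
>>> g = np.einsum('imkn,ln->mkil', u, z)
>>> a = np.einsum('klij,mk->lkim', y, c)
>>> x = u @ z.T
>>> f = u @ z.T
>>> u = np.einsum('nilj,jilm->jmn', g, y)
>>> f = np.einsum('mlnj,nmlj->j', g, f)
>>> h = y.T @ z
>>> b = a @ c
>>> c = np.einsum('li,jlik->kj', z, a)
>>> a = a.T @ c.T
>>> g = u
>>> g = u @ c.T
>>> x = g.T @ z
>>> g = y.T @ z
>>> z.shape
(3, 17)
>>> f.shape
(3,)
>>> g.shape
(17, 17, 13, 17)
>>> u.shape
(3, 17, 13)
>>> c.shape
(23, 13)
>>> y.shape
(3, 13, 17, 17)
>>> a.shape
(23, 17, 3, 23)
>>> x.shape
(23, 17, 17)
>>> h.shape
(17, 17, 13, 17)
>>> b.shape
(13, 3, 17, 3)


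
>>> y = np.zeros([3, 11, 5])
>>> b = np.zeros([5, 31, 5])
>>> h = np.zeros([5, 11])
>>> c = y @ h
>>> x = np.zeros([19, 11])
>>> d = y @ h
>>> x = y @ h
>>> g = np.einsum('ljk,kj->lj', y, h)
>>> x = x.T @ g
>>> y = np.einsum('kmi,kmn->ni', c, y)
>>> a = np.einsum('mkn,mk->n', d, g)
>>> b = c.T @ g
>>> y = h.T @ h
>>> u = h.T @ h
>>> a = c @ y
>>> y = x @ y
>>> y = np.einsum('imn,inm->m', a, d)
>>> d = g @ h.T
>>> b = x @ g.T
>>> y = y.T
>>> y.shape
(11,)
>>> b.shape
(11, 11, 3)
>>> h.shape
(5, 11)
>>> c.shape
(3, 11, 11)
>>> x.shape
(11, 11, 11)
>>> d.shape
(3, 5)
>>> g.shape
(3, 11)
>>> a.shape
(3, 11, 11)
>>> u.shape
(11, 11)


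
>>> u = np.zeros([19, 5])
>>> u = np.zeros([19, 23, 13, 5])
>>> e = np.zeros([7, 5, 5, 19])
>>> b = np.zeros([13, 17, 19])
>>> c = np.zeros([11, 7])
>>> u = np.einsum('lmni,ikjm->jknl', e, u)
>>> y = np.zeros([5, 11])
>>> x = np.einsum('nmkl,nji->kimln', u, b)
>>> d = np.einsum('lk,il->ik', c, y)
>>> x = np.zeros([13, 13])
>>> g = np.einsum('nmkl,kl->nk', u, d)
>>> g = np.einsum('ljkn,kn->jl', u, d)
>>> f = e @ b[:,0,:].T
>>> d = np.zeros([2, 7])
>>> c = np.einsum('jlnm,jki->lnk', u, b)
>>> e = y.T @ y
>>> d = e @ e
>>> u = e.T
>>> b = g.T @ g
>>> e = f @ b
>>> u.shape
(11, 11)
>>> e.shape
(7, 5, 5, 13)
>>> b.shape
(13, 13)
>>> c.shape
(23, 5, 17)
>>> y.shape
(5, 11)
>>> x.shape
(13, 13)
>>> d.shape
(11, 11)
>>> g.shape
(23, 13)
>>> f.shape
(7, 5, 5, 13)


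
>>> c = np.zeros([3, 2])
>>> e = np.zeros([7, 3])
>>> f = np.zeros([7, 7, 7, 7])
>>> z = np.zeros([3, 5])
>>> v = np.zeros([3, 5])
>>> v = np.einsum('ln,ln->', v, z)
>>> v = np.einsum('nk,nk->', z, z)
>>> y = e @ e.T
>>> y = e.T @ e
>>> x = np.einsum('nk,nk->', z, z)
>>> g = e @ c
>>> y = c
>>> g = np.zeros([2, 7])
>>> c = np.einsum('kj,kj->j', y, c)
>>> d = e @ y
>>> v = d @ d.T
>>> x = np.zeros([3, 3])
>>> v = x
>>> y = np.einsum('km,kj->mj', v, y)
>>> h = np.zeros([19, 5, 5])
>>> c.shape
(2,)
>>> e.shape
(7, 3)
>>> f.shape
(7, 7, 7, 7)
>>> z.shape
(3, 5)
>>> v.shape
(3, 3)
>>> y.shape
(3, 2)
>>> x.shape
(3, 3)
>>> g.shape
(2, 7)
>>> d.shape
(7, 2)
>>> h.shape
(19, 5, 5)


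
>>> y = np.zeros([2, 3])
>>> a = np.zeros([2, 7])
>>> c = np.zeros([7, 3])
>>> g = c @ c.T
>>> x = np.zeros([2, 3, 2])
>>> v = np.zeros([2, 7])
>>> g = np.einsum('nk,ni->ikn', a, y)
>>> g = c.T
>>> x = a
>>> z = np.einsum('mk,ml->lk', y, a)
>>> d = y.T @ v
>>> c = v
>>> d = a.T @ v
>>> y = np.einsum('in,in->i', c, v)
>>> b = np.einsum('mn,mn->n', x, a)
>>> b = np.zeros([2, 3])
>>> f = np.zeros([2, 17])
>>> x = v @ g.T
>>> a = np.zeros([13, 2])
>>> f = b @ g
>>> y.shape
(2,)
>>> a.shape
(13, 2)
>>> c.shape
(2, 7)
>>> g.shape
(3, 7)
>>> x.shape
(2, 3)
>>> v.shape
(2, 7)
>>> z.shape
(7, 3)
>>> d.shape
(7, 7)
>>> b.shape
(2, 3)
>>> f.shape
(2, 7)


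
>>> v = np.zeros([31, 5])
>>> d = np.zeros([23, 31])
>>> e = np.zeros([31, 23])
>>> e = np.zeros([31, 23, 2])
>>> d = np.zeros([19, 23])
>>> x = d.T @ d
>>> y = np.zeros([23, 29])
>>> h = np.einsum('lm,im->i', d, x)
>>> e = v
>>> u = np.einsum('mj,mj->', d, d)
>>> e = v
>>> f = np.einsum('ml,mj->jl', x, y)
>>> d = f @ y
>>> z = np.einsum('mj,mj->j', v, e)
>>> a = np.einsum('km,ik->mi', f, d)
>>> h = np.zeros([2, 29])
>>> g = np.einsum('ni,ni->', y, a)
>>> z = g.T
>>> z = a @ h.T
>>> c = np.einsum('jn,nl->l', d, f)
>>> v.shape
(31, 5)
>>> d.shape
(29, 29)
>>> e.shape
(31, 5)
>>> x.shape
(23, 23)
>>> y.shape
(23, 29)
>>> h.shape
(2, 29)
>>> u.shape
()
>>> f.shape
(29, 23)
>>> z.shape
(23, 2)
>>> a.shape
(23, 29)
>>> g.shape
()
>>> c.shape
(23,)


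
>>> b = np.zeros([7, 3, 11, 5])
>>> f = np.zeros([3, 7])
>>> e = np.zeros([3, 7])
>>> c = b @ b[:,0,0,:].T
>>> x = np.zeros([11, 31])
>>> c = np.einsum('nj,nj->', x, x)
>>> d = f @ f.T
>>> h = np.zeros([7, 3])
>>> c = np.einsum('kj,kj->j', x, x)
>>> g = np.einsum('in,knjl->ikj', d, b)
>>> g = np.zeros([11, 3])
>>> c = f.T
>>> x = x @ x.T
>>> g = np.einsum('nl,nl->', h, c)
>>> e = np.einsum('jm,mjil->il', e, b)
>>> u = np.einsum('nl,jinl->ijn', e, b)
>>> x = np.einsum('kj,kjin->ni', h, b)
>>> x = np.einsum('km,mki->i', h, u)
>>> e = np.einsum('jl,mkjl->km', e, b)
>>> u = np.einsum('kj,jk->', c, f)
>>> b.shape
(7, 3, 11, 5)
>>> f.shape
(3, 7)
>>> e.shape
(3, 7)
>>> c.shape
(7, 3)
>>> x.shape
(11,)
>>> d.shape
(3, 3)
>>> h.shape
(7, 3)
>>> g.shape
()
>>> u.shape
()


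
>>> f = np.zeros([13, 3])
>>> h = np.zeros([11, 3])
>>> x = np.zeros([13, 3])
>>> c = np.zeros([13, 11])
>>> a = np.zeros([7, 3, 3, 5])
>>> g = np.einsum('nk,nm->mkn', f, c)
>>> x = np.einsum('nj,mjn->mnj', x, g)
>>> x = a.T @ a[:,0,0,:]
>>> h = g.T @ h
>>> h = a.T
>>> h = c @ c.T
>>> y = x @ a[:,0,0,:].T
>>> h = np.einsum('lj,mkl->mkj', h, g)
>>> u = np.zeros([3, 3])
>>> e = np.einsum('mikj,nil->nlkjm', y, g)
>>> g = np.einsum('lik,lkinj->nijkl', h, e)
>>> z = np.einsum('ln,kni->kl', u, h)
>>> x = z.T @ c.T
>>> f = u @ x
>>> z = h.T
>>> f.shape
(3, 13)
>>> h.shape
(11, 3, 13)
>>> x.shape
(3, 13)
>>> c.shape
(13, 11)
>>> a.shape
(7, 3, 3, 5)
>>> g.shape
(7, 3, 5, 13, 11)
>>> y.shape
(5, 3, 3, 7)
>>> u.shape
(3, 3)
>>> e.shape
(11, 13, 3, 7, 5)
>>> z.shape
(13, 3, 11)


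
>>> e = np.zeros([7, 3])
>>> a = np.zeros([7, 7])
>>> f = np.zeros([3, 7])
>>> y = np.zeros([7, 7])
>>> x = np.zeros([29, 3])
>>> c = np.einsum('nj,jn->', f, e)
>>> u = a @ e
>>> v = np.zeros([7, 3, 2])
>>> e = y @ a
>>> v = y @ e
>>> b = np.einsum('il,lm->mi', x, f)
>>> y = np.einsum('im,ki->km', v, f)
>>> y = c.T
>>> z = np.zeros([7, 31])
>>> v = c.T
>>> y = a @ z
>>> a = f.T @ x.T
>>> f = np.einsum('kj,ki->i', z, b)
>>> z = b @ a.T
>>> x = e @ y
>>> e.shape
(7, 7)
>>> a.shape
(7, 29)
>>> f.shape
(29,)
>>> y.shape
(7, 31)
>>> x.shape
(7, 31)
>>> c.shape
()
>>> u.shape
(7, 3)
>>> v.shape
()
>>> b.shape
(7, 29)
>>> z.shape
(7, 7)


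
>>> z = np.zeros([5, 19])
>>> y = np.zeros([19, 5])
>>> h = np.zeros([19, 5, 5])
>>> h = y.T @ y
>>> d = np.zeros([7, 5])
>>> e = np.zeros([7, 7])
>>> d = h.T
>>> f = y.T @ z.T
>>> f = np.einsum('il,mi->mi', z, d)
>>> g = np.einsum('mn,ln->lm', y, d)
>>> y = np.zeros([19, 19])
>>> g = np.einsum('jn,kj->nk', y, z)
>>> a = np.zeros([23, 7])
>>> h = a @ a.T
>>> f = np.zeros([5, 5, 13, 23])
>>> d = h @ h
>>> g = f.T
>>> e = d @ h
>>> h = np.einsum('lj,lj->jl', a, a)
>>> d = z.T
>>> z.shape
(5, 19)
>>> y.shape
(19, 19)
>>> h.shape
(7, 23)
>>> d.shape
(19, 5)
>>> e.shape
(23, 23)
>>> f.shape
(5, 5, 13, 23)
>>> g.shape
(23, 13, 5, 5)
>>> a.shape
(23, 7)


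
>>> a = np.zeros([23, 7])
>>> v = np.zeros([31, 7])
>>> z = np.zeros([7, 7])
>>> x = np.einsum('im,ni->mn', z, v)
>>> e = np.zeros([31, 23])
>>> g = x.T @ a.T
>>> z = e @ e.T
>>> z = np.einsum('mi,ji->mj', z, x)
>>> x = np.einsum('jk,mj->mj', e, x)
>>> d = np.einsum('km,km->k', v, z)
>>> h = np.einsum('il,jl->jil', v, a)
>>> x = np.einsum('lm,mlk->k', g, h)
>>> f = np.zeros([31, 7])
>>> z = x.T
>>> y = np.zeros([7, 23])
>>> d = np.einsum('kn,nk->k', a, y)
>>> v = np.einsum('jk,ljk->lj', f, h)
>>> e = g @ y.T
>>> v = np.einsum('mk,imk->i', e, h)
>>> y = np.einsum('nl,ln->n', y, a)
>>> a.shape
(23, 7)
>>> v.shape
(23,)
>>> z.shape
(7,)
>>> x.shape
(7,)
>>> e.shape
(31, 7)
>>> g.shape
(31, 23)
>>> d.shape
(23,)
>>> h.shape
(23, 31, 7)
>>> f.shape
(31, 7)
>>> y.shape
(7,)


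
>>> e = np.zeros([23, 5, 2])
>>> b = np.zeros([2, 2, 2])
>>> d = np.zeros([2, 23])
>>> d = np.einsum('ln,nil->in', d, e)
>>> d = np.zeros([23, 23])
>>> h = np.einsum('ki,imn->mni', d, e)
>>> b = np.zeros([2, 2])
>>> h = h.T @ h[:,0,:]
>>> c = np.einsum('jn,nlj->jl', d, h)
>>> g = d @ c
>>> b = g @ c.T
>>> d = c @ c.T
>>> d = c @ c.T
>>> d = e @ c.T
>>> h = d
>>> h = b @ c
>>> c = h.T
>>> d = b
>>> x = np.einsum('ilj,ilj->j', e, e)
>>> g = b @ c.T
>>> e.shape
(23, 5, 2)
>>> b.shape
(23, 23)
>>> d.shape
(23, 23)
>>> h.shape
(23, 2)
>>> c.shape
(2, 23)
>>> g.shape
(23, 2)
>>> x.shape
(2,)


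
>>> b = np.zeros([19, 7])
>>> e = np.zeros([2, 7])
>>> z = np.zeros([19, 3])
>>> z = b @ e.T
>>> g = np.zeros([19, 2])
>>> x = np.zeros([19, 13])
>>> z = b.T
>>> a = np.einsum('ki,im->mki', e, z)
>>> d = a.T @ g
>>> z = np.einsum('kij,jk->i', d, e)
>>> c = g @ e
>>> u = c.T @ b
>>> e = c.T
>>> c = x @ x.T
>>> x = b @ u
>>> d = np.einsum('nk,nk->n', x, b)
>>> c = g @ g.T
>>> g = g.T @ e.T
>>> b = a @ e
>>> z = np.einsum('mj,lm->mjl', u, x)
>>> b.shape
(19, 2, 19)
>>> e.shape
(7, 19)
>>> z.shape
(7, 7, 19)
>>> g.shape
(2, 7)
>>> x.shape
(19, 7)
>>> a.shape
(19, 2, 7)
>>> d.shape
(19,)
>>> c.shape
(19, 19)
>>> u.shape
(7, 7)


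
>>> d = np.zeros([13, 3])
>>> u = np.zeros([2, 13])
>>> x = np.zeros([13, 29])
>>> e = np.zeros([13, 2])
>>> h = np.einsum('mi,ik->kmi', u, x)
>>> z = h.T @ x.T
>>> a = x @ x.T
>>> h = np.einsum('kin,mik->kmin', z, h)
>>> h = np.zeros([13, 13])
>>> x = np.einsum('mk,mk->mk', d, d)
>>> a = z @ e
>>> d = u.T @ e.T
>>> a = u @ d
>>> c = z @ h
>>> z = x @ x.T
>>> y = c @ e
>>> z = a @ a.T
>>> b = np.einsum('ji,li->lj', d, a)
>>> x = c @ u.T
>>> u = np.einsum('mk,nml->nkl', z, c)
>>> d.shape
(13, 13)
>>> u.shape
(13, 2, 13)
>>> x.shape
(13, 2, 2)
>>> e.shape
(13, 2)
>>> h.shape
(13, 13)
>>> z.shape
(2, 2)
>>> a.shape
(2, 13)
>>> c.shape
(13, 2, 13)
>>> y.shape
(13, 2, 2)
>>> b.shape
(2, 13)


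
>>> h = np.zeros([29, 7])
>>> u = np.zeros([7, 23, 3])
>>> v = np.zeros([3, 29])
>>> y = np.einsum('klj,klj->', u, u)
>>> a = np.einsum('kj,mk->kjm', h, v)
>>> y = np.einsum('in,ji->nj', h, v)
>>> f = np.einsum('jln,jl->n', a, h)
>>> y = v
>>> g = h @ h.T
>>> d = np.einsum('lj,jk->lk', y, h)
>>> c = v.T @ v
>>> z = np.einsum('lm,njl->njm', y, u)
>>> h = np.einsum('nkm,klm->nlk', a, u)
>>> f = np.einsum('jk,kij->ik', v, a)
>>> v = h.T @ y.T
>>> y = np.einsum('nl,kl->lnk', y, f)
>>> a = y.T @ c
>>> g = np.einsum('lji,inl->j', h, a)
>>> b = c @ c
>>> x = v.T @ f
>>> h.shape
(29, 23, 7)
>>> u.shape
(7, 23, 3)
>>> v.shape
(7, 23, 3)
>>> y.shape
(29, 3, 7)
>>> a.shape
(7, 3, 29)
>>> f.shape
(7, 29)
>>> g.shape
(23,)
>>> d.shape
(3, 7)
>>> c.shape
(29, 29)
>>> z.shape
(7, 23, 29)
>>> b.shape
(29, 29)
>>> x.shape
(3, 23, 29)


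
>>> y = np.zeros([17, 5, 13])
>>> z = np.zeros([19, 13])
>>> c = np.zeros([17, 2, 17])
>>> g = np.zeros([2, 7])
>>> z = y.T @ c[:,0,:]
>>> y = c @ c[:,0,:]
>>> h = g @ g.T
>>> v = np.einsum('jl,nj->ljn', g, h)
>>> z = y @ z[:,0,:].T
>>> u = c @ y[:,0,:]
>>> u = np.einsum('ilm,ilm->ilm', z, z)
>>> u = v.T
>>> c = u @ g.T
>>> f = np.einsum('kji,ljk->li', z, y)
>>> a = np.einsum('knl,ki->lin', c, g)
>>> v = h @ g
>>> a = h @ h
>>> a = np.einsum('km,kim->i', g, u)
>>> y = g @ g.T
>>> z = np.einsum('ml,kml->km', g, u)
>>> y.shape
(2, 2)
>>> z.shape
(2, 2)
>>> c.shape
(2, 2, 2)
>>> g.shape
(2, 7)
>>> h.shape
(2, 2)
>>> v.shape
(2, 7)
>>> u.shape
(2, 2, 7)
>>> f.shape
(17, 13)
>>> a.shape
(2,)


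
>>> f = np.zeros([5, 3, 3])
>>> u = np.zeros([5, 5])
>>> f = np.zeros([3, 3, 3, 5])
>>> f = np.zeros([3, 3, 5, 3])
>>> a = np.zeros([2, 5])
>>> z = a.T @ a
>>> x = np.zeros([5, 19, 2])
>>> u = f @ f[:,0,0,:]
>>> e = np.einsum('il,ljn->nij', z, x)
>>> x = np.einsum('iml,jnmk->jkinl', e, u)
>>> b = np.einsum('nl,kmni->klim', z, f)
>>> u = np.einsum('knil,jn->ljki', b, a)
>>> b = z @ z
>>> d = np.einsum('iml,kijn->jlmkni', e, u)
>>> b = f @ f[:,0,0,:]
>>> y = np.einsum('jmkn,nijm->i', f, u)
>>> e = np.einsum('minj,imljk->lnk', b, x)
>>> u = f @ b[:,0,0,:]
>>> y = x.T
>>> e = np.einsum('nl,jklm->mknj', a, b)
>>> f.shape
(3, 3, 5, 3)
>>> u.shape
(3, 3, 5, 3)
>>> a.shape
(2, 5)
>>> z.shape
(5, 5)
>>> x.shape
(3, 3, 2, 3, 19)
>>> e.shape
(3, 3, 2, 3)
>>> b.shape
(3, 3, 5, 3)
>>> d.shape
(3, 19, 5, 3, 3, 2)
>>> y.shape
(19, 3, 2, 3, 3)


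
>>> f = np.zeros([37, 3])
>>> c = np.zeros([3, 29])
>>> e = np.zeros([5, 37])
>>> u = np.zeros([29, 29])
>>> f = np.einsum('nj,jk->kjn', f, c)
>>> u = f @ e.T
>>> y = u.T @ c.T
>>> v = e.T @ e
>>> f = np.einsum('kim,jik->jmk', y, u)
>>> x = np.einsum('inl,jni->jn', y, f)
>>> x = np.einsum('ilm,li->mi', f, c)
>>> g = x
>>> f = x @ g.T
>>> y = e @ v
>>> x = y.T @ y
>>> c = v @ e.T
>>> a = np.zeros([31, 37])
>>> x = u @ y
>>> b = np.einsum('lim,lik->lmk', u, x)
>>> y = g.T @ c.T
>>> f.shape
(5, 5)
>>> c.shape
(37, 5)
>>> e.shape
(5, 37)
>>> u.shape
(29, 3, 5)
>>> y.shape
(29, 37)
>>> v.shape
(37, 37)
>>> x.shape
(29, 3, 37)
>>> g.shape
(5, 29)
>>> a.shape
(31, 37)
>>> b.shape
(29, 5, 37)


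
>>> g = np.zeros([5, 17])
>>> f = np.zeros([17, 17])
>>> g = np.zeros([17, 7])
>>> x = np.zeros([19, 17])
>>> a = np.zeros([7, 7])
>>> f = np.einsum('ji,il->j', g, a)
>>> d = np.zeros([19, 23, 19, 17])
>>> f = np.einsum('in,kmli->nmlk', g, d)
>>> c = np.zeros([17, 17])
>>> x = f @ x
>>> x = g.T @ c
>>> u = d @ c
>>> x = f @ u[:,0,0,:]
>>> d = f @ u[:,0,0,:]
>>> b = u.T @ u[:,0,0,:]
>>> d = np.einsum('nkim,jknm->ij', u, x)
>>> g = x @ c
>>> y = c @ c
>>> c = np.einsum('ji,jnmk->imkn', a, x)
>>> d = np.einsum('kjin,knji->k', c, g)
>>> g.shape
(7, 23, 19, 17)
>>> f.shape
(7, 23, 19, 19)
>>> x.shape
(7, 23, 19, 17)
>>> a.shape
(7, 7)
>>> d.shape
(7,)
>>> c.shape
(7, 19, 17, 23)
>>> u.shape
(19, 23, 19, 17)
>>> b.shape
(17, 19, 23, 17)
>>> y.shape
(17, 17)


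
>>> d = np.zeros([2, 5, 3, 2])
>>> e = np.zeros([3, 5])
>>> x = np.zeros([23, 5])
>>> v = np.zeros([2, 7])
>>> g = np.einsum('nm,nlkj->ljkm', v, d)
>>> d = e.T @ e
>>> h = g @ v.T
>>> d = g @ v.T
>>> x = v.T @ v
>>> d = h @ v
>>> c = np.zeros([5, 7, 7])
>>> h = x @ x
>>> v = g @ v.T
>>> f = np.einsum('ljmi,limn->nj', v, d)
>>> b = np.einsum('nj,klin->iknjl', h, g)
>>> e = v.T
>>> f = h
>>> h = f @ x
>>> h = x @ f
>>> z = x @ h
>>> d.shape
(5, 2, 3, 7)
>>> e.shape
(2, 3, 2, 5)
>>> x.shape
(7, 7)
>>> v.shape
(5, 2, 3, 2)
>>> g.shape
(5, 2, 3, 7)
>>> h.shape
(7, 7)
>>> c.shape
(5, 7, 7)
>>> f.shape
(7, 7)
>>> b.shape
(3, 5, 7, 7, 2)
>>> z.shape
(7, 7)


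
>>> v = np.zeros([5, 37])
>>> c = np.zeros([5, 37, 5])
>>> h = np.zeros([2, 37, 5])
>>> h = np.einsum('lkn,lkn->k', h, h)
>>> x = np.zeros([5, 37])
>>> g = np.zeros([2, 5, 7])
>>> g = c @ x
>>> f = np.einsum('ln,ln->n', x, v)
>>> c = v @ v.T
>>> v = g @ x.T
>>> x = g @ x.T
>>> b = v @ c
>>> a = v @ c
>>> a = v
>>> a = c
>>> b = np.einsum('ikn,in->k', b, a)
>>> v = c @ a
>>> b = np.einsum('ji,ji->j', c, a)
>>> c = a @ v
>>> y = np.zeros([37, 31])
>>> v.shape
(5, 5)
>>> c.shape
(5, 5)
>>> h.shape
(37,)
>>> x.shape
(5, 37, 5)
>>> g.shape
(5, 37, 37)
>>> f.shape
(37,)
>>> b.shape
(5,)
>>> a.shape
(5, 5)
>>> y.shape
(37, 31)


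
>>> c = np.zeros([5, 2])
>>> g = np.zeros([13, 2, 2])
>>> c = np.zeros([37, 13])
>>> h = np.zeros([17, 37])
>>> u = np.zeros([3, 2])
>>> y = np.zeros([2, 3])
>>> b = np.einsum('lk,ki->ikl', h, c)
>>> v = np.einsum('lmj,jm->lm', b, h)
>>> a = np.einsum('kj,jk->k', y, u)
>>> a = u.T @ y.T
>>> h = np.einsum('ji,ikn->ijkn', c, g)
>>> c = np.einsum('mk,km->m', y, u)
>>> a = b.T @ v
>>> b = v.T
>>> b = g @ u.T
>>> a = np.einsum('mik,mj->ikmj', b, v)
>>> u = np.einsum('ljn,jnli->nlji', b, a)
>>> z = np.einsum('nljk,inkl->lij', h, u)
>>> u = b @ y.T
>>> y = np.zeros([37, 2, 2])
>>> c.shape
(2,)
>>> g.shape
(13, 2, 2)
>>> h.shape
(13, 37, 2, 2)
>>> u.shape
(13, 2, 2)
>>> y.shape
(37, 2, 2)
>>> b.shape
(13, 2, 3)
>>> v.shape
(13, 37)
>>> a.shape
(2, 3, 13, 37)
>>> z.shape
(37, 3, 2)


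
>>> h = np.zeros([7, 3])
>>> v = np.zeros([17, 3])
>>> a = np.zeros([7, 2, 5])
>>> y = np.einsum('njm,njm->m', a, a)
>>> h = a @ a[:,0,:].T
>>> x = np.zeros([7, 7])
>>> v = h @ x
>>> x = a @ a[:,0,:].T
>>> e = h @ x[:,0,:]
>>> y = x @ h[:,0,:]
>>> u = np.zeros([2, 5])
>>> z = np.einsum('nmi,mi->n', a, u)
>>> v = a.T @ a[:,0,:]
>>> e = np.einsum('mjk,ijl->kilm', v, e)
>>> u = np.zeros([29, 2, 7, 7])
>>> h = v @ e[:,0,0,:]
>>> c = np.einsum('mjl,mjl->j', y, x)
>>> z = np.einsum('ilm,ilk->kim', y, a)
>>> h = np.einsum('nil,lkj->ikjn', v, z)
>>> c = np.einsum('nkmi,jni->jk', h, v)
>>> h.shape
(2, 7, 7, 5)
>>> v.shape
(5, 2, 5)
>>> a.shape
(7, 2, 5)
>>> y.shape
(7, 2, 7)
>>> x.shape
(7, 2, 7)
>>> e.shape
(5, 7, 7, 5)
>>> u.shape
(29, 2, 7, 7)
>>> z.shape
(5, 7, 7)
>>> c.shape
(5, 7)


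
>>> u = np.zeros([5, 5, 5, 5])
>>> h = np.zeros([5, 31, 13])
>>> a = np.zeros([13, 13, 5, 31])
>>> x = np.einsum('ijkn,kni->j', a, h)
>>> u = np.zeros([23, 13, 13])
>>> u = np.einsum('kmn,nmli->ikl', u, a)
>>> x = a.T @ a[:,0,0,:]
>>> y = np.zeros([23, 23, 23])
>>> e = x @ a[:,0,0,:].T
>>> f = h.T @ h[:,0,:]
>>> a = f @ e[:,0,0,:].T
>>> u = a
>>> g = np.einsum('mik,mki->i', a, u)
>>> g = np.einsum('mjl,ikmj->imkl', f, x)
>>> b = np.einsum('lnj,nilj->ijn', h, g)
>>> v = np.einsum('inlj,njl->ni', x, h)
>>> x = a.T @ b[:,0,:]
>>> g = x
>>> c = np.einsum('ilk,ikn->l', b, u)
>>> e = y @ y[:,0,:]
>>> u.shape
(13, 31, 31)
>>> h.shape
(5, 31, 13)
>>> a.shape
(13, 31, 31)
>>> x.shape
(31, 31, 31)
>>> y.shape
(23, 23, 23)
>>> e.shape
(23, 23, 23)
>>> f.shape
(13, 31, 13)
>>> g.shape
(31, 31, 31)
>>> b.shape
(13, 13, 31)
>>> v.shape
(5, 31)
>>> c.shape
(13,)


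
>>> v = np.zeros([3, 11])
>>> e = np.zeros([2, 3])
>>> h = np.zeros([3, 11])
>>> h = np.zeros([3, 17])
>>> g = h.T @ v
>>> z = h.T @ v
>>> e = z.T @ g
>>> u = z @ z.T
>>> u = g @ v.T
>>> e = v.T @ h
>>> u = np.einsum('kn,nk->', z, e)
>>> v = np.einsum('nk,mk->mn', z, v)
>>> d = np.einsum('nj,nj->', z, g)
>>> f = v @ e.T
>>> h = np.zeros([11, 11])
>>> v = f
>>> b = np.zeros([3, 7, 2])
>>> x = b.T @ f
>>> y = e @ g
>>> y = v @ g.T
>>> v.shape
(3, 11)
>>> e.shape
(11, 17)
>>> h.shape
(11, 11)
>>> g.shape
(17, 11)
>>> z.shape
(17, 11)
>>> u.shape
()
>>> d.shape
()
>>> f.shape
(3, 11)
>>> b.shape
(3, 7, 2)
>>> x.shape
(2, 7, 11)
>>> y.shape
(3, 17)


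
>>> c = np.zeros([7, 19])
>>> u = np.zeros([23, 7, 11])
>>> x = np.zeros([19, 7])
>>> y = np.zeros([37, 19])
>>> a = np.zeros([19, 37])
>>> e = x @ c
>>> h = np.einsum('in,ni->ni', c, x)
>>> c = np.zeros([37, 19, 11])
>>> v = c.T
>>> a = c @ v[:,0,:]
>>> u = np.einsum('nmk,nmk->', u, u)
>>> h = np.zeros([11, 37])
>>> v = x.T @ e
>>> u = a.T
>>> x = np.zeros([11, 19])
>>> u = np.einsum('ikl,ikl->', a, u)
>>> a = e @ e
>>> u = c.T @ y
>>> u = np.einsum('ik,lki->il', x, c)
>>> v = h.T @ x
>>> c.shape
(37, 19, 11)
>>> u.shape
(11, 37)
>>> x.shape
(11, 19)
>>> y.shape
(37, 19)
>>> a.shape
(19, 19)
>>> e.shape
(19, 19)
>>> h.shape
(11, 37)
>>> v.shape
(37, 19)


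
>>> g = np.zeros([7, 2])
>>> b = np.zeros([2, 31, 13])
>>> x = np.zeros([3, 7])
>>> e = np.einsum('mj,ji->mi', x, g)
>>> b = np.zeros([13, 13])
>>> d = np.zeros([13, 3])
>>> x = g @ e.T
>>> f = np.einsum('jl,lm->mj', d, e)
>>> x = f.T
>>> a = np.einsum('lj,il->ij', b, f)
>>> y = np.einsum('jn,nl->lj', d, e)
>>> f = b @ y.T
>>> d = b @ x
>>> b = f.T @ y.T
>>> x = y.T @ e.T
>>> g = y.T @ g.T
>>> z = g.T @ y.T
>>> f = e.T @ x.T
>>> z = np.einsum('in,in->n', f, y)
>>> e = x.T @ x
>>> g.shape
(13, 7)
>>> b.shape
(2, 2)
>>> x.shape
(13, 3)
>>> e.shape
(3, 3)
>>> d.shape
(13, 2)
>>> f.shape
(2, 13)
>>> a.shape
(2, 13)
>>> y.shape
(2, 13)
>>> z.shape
(13,)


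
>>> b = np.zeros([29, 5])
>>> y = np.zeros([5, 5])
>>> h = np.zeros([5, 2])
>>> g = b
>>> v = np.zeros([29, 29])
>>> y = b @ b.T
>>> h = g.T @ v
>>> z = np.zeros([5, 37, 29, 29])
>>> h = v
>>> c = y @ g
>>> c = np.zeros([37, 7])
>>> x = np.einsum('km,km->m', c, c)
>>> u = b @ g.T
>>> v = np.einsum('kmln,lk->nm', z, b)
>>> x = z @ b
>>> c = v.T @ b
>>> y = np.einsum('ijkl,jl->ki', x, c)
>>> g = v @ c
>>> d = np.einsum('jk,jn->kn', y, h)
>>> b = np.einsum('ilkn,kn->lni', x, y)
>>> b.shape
(37, 5, 5)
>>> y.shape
(29, 5)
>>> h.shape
(29, 29)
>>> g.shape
(29, 5)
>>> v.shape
(29, 37)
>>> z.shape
(5, 37, 29, 29)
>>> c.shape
(37, 5)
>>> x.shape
(5, 37, 29, 5)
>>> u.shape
(29, 29)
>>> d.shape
(5, 29)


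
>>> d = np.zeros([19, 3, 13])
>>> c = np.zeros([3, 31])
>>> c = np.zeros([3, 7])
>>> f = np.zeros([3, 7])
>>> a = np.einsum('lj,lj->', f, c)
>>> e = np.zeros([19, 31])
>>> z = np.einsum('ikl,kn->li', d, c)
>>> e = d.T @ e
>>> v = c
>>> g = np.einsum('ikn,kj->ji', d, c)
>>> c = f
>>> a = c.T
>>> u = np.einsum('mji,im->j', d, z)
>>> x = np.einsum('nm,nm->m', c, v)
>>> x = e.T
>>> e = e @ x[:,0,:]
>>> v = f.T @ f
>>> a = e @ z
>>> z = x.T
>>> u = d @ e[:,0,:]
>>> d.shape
(19, 3, 13)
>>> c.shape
(3, 7)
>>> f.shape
(3, 7)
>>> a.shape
(13, 3, 19)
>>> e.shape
(13, 3, 13)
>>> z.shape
(13, 3, 31)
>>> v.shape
(7, 7)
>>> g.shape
(7, 19)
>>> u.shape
(19, 3, 13)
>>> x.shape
(31, 3, 13)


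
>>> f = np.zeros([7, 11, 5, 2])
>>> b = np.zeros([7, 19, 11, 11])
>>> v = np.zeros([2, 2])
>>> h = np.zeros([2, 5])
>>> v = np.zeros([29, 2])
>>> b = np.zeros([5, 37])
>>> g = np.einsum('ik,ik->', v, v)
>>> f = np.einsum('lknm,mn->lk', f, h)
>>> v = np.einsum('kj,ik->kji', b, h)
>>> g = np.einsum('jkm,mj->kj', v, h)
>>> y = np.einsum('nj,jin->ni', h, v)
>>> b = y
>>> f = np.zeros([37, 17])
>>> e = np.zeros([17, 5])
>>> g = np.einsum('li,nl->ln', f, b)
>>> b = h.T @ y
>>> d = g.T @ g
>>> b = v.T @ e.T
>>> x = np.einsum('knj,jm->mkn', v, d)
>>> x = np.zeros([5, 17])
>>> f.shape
(37, 17)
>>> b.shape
(2, 37, 17)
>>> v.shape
(5, 37, 2)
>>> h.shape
(2, 5)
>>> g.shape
(37, 2)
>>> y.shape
(2, 37)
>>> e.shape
(17, 5)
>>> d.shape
(2, 2)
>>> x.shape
(5, 17)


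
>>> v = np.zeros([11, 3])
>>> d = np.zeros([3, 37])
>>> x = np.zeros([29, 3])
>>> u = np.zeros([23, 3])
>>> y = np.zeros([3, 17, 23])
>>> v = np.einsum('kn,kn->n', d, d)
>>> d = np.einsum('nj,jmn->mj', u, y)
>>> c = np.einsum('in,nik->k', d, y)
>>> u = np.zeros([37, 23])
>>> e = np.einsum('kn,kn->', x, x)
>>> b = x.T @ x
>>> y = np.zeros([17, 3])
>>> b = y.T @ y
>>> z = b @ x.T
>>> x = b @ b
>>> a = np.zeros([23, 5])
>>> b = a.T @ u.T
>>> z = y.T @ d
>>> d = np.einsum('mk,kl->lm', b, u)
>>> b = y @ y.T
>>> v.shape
(37,)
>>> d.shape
(23, 5)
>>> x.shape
(3, 3)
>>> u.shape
(37, 23)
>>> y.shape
(17, 3)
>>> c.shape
(23,)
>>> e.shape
()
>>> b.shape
(17, 17)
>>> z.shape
(3, 3)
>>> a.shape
(23, 5)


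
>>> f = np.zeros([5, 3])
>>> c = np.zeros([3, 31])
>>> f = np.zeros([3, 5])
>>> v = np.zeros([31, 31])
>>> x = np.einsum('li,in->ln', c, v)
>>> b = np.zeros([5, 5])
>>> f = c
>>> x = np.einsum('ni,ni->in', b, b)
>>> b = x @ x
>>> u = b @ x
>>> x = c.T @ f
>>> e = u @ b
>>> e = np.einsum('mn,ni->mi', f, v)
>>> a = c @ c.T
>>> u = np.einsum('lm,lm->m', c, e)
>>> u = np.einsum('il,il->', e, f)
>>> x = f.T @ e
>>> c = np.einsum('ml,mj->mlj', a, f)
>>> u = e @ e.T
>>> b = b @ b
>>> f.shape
(3, 31)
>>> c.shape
(3, 3, 31)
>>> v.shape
(31, 31)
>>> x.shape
(31, 31)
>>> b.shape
(5, 5)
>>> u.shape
(3, 3)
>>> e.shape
(3, 31)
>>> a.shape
(3, 3)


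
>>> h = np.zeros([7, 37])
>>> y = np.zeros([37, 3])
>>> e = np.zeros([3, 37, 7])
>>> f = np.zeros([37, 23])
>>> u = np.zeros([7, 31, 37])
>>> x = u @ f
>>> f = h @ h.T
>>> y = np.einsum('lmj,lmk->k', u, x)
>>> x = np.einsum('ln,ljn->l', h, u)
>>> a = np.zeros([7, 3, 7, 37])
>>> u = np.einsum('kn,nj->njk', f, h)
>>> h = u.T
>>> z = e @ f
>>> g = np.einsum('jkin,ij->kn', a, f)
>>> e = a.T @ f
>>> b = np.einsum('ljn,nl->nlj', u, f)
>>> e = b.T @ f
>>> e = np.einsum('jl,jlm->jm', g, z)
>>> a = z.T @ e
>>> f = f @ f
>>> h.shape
(7, 37, 7)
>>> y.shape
(23,)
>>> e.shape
(3, 7)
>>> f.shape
(7, 7)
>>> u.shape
(7, 37, 7)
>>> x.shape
(7,)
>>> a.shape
(7, 37, 7)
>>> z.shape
(3, 37, 7)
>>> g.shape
(3, 37)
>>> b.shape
(7, 7, 37)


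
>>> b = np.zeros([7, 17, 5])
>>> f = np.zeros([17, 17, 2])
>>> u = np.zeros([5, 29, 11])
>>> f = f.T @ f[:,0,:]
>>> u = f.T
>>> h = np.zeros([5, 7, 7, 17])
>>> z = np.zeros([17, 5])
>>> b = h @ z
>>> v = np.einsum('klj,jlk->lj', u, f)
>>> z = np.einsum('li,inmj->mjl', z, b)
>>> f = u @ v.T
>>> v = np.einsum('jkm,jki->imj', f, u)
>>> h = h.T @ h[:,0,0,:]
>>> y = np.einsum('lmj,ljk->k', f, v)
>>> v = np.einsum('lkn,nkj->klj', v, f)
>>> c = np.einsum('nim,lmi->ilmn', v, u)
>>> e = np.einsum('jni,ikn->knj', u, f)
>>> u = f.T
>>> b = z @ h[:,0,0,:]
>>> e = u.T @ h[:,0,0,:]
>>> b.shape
(7, 5, 17)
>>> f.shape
(2, 17, 17)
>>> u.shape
(17, 17, 2)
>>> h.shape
(17, 7, 7, 17)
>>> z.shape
(7, 5, 17)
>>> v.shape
(17, 2, 17)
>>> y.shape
(2,)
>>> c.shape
(2, 2, 17, 17)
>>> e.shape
(2, 17, 17)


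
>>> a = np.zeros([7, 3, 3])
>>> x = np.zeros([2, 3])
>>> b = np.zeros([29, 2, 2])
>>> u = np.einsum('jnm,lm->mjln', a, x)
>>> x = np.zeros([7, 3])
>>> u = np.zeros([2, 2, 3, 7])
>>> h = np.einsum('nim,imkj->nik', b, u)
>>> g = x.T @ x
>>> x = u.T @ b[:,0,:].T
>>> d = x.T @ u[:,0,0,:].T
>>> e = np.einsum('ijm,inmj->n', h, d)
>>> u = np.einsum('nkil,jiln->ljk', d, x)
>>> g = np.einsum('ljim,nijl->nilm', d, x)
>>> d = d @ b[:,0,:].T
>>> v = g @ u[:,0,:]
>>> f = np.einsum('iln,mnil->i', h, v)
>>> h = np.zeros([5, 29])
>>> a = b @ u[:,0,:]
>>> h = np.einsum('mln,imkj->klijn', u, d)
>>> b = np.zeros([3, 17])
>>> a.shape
(29, 2, 2)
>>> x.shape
(7, 3, 2, 29)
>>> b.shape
(3, 17)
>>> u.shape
(2, 7, 2)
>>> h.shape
(3, 7, 29, 29, 2)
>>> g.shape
(7, 3, 29, 2)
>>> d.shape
(29, 2, 3, 29)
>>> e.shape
(2,)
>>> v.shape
(7, 3, 29, 2)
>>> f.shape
(29,)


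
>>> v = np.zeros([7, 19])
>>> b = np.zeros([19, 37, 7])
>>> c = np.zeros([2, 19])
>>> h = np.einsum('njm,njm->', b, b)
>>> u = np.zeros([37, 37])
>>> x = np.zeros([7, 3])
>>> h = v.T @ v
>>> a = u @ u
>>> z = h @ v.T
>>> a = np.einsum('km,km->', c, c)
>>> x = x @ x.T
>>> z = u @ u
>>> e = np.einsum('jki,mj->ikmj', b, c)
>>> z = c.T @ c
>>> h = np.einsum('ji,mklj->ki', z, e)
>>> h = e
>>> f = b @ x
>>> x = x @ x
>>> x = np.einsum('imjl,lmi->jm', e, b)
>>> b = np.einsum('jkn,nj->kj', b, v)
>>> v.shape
(7, 19)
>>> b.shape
(37, 19)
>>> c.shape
(2, 19)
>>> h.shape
(7, 37, 2, 19)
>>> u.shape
(37, 37)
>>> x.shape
(2, 37)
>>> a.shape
()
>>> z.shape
(19, 19)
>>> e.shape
(7, 37, 2, 19)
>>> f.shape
(19, 37, 7)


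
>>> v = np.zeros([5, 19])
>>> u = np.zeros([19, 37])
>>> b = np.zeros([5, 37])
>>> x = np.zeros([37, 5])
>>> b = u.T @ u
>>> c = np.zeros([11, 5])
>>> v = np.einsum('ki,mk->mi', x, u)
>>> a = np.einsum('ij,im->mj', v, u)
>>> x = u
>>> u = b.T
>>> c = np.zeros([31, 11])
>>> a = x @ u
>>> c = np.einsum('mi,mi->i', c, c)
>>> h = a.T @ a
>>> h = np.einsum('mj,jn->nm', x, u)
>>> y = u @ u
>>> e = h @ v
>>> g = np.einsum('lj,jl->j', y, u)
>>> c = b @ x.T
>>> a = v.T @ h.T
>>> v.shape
(19, 5)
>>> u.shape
(37, 37)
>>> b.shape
(37, 37)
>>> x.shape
(19, 37)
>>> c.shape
(37, 19)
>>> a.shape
(5, 37)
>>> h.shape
(37, 19)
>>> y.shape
(37, 37)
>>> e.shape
(37, 5)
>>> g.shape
(37,)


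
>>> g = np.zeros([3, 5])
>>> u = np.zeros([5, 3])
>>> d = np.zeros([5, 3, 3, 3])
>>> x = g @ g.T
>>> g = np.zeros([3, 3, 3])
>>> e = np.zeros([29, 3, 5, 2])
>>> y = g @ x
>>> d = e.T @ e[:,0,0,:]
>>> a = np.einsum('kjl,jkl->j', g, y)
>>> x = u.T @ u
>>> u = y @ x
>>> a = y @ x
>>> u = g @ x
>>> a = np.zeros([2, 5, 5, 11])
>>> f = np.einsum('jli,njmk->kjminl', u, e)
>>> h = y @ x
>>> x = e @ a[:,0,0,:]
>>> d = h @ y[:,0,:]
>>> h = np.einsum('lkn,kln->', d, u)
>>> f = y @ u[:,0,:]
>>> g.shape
(3, 3, 3)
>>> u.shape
(3, 3, 3)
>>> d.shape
(3, 3, 3)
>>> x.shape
(29, 3, 5, 11)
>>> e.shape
(29, 3, 5, 2)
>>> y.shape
(3, 3, 3)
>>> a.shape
(2, 5, 5, 11)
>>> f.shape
(3, 3, 3)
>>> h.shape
()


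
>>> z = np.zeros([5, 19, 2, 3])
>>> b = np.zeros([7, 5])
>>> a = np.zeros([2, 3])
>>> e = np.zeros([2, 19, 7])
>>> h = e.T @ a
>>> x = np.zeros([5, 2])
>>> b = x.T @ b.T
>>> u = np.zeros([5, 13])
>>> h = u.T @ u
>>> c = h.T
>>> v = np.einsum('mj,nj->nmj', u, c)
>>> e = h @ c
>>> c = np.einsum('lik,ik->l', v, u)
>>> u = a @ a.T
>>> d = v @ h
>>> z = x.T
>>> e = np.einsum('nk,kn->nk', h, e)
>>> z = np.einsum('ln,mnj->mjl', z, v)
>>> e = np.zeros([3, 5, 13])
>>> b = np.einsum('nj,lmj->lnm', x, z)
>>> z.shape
(13, 13, 2)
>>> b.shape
(13, 5, 13)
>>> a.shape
(2, 3)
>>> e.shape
(3, 5, 13)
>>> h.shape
(13, 13)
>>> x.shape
(5, 2)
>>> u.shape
(2, 2)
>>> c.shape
(13,)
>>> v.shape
(13, 5, 13)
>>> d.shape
(13, 5, 13)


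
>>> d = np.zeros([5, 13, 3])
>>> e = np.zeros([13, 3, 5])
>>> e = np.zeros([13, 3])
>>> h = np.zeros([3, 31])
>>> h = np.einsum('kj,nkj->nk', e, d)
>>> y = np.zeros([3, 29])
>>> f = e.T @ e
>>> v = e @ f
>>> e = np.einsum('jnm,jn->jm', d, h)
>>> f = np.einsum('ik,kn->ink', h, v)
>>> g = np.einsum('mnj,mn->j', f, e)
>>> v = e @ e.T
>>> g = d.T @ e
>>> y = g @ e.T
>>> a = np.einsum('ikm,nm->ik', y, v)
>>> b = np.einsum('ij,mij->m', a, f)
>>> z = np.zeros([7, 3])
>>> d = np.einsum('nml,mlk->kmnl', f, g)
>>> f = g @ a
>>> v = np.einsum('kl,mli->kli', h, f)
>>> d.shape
(3, 3, 5, 13)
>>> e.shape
(5, 3)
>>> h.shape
(5, 13)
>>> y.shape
(3, 13, 5)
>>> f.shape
(3, 13, 13)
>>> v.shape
(5, 13, 13)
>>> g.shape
(3, 13, 3)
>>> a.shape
(3, 13)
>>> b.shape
(5,)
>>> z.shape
(7, 3)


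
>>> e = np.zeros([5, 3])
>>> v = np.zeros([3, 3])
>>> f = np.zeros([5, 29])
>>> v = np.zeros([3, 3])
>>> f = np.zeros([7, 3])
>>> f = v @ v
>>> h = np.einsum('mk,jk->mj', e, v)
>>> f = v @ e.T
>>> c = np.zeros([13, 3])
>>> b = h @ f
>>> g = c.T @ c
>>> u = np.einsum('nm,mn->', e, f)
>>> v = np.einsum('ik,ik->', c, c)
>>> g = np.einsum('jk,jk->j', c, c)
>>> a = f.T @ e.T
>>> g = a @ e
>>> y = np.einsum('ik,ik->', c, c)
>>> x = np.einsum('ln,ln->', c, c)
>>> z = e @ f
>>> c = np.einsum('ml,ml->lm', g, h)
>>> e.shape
(5, 3)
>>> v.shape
()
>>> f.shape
(3, 5)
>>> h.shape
(5, 3)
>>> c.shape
(3, 5)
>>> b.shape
(5, 5)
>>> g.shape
(5, 3)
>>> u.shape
()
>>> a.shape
(5, 5)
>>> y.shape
()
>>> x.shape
()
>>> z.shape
(5, 5)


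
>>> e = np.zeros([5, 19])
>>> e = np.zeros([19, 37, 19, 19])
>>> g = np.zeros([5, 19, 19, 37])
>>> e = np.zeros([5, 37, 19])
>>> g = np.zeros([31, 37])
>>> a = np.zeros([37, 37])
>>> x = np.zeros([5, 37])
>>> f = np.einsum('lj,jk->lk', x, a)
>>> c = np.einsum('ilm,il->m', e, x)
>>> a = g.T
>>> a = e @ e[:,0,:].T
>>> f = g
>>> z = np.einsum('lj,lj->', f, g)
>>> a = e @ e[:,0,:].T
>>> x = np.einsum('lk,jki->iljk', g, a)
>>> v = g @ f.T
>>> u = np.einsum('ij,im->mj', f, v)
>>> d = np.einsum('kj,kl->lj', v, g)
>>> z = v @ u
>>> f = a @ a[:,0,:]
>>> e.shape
(5, 37, 19)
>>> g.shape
(31, 37)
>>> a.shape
(5, 37, 5)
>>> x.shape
(5, 31, 5, 37)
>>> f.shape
(5, 37, 5)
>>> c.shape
(19,)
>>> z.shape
(31, 37)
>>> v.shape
(31, 31)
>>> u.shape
(31, 37)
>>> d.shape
(37, 31)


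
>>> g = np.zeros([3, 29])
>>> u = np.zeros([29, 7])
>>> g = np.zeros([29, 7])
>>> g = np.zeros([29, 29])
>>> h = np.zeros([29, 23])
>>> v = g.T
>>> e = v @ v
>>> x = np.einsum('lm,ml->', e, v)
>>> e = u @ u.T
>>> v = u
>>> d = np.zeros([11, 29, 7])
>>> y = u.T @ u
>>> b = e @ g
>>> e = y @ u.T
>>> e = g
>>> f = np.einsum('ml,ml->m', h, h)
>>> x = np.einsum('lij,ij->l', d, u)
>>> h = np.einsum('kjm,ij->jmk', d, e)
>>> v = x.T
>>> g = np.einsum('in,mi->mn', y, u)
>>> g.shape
(29, 7)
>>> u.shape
(29, 7)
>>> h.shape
(29, 7, 11)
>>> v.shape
(11,)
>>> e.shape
(29, 29)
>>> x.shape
(11,)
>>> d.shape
(11, 29, 7)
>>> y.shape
(7, 7)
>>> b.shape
(29, 29)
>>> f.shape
(29,)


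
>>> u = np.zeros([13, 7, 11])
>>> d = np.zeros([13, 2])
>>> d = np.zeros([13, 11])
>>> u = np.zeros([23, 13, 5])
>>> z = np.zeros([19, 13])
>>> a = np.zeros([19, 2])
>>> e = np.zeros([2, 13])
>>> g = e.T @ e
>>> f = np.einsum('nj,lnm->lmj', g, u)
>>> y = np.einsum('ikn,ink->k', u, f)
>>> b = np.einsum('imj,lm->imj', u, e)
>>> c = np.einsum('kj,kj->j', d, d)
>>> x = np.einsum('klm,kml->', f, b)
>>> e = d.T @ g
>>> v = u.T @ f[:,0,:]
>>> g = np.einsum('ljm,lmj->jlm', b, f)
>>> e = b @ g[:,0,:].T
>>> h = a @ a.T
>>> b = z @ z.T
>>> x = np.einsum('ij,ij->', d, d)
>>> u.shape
(23, 13, 5)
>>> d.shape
(13, 11)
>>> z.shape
(19, 13)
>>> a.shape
(19, 2)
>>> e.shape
(23, 13, 13)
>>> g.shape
(13, 23, 5)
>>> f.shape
(23, 5, 13)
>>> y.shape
(13,)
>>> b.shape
(19, 19)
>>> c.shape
(11,)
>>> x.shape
()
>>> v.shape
(5, 13, 13)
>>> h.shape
(19, 19)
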